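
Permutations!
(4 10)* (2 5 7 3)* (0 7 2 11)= [7, 1, 5, 11, 10, 2, 6, 3, 8, 9, 4, 0]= (0 7 3 11)(2 5)(4 10)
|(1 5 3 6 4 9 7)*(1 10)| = 8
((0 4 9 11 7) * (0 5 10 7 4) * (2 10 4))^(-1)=(2 11 9 4 5 7 10)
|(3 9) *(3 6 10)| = 4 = |(3 9 6 10)|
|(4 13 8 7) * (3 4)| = |(3 4 13 8 7)| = 5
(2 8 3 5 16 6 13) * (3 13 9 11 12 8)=(2 3 5 16 6 9 11 12 8 13)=[0, 1, 3, 5, 4, 16, 9, 7, 13, 11, 10, 12, 8, 2, 14, 15, 6]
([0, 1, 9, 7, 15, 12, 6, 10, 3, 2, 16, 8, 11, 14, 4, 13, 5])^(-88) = (16)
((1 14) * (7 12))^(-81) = (1 14)(7 12)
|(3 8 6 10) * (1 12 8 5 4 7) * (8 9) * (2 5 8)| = 28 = |(1 12 9 2 5 4 7)(3 8 6 10)|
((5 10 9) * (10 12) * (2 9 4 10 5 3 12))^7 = ((2 9 3 12 5)(4 10))^7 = (2 3 5 9 12)(4 10)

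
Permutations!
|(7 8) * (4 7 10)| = |(4 7 8 10)| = 4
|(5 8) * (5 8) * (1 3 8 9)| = |(1 3 8 9)| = 4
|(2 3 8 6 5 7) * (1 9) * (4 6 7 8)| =|(1 9)(2 3 4 6 5 8 7)| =14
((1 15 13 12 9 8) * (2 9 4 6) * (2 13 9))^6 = ((1 15 9 8)(4 6 13 12))^6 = (1 9)(4 13)(6 12)(8 15)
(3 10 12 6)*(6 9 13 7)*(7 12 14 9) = (3 10 14 9 13 12 7 6) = [0, 1, 2, 10, 4, 5, 3, 6, 8, 13, 14, 11, 7, 12, 9]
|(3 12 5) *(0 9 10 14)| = 12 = |(0 9 10 14)(3 12 5)|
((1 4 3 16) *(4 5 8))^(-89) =((1 5 8 4 3 16))^(-89) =(1 5 8 4 3 16)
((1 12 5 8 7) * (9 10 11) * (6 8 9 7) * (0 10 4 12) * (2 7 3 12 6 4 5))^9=(0 10 11 3 12 2 7 1)(5 9)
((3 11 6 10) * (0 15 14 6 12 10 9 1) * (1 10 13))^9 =((0 15 14 6 9 10 3 11 12 13 1))^9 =(0 13 11 10 6 15 1 12 3 9 14)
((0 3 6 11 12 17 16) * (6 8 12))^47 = ((0 3 8 12 17 16)(6 11))^47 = (0 16 17 12 8 3)(6 11)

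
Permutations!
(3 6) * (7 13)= (3 6)(7 13)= [0, 1, 2, 6, 4, 5, 3, 13, 8, 9, 10, 11, 12, 7]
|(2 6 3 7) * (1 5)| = 4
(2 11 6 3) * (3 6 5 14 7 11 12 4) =(2 12 4 3)(5 14 7 11) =[0, 1, 12, 2, 3, 14, 6, 11, 8, 9, 10, 5, 4, 13, 7]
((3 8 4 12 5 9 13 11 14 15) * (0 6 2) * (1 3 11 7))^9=(15)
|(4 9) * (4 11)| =3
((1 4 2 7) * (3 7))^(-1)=((1 4 2 3 7))^(-1)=(1 7 3 2 4)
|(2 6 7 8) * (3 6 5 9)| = 7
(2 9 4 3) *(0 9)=(0 9 4 3 2)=[9, 1, 0, 2, 3, 5, 6, 7, 8, 4]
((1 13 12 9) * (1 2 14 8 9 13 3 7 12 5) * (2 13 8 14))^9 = (14)(1 3 7 12 8 9 13 5)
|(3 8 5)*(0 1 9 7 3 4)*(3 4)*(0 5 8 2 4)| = 4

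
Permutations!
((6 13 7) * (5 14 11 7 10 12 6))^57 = (5 14 11 7)(6 13 10 12)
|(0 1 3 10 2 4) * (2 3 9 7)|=|(0 1 9 7 2 4)(3 10)|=6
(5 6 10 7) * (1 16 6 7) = (1 16 6 10)(5 7) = [0, 16, 2, 3, 4, 7, 10, 5, 8, 9, 1, 11, 12, 13, 14, 15, 6]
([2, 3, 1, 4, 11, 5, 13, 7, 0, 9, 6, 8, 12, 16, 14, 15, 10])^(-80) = [4, 8, 11, 0, 2, 5, 6, 7, 3, 9, 10, 1, 12, 13, 14, 15, 16]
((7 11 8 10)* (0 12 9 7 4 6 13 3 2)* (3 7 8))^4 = (0 10 7)(2 8 13)(3 9 6)(4 11 12)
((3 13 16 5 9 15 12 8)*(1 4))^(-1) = ((1 4)(3 13 16 5 9 15 12 8))^(-1) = (1 4)(3 8 12 15 9 5 16 13)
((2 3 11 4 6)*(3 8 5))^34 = ((2 8 5 3 11 4 6))^34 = (2 6 4 11 3 5 8)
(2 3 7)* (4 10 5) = (2 3 7)(4 10 5) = [0, 1, 3, 7, 10, 4, 6, 2, 8, 9, 5]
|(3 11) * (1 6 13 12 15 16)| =|(1 6 13 12 15 16)(3 11)| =6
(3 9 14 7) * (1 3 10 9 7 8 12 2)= (1 3 7 10 9 14 8 12 2)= [0, 3, 1, 7, 4, 5, 6, 10, 12, 14, 9, 11, 2, 13, 8]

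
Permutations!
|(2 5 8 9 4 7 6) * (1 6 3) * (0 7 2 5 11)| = |(0 7 3 1 6 5 8 9 4 2 11)| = 11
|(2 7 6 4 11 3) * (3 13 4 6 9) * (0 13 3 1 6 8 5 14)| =|(0 13 4 11 3 2 7 9 1 6 8 5 14)| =13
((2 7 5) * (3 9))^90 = ((2 7 5)(3 9))^90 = (9)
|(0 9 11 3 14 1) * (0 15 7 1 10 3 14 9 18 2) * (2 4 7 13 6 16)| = 10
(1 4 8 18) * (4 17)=(1 17 4 8 18)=[0, 17, 2, 3, 8, 5, 6, 7, 18, 9, 10, 11, 12, 13, 14, 15, 16, 4, 1]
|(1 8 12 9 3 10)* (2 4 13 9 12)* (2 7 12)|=10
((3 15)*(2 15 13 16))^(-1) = (2 16 13 3 15)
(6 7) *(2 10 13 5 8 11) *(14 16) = (2 10 13 5 8 11)(6 7)(14 16) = [0, 1, 10, 3, 4, 8, 7, 6, 11, 9, 13, 2, 12, 5, 16, 15, 14]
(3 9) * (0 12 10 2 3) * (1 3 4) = (0 12 10 2 4 1 3 9) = [12, 3, 4, 9, 1, 5, 6, 7, 8, 0, 2, 11, 10]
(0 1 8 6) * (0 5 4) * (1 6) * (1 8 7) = (8)(0 6 5 4)(1 7) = [6, 7, 2, 3, 0, 4, 5, 1, 8]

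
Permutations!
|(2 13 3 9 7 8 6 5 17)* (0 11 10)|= 9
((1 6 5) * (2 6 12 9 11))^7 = ((1 12 9 11 2 6 5))^7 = (12)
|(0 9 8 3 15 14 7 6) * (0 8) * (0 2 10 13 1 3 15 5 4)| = 45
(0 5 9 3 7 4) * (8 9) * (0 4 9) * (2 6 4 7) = (0 5 8)(2 6 4 7 9 3) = [5, 1, 6, 2, 7, 8, 4, 9, 0, 3]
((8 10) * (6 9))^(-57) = (6 9)(8 10)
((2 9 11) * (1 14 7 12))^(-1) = ((1 14 7 12)(2 9 11))^(-1) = (1 12 7 14)(2 11 9)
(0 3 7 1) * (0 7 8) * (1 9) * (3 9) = [9, 7, 2, 8, 4, 5, 6, 3, 0, 1] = (0 9 1 7 3 8)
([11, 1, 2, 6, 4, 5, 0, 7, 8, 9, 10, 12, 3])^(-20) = [0, 1, 2, 3, 4, 5, 6, 7, 8, 9, 10, 11, 12]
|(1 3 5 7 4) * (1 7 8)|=4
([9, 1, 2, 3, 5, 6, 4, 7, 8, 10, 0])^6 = (10)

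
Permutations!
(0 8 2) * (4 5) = (0 8 2)(4 5) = [8, 1, 0, 3, 5, 4, 6, 7, 2]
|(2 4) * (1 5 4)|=|(1 5 4 2)|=4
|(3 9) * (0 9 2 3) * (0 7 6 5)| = 10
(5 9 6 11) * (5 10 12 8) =(5 9 6 11 10 12 8) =[0, 1, 2, 3, 4, 9, 11, 7, 5, 6, 12, 10, 8]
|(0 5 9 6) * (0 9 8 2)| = 4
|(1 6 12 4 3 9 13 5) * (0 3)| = 9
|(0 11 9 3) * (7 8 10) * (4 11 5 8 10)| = 14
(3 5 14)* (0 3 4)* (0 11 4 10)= (0 3 5 14 10)(4 11)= [3, 1, 2, 5, 11, 14, 6, 7, 8, 9, 0, 4, 12, 13, 10]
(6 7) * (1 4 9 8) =(1 4 9 8)(6 7) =[0, 4, 2, 3, 9, 5, 7, 6, 1, 8]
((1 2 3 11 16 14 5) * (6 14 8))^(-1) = ((1 2 3 11 16 8 6 14 5))^(-1) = (1 5 14 6 8 16 11 3 2)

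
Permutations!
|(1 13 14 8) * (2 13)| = 5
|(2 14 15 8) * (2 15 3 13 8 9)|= |(2 14 3 13 8 15 9)|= 7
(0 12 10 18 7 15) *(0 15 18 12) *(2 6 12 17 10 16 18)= (2 6 12 16 18 7)(10 17)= [0, 1, 6, 3, 4, 5, 12, 2, 8, 9, 17, 11, 16, 13, 14, 15, 18, 10, 7]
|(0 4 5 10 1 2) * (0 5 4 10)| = 5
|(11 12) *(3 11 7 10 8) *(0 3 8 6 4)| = 8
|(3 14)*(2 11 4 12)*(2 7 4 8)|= |(2 11 8)(3 14)(4 12 7)|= 6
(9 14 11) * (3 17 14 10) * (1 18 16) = (1 18 16)(3 17 14 11 9 10) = [0, 18, 2, 17, 4, 5, 6, 7, 8, 10, 3, 9, 12, 13, 11, 15, 1, 14, 16]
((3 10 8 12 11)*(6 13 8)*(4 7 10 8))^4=((3 8 12 11)(4 7 10 6 13))^4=(4 13 6 10 7)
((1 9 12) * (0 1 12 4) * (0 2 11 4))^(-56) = (12)(0 1 9)(2 11 4)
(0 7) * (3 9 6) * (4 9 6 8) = (0 7)(3 6)(4 9 8) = [7, 1, 2, 6, 9, 5, 3, 0, 4, 8]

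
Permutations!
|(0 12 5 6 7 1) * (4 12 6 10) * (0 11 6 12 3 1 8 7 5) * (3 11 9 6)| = |(0 12)(1 9 6 5 10 4 11 3)(7 8)| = 8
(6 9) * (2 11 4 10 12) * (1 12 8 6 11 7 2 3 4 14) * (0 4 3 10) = (0 4)(1 12 10 8 6 9 11 14)(2 7) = [4, 12, 7, 3, 0, 5, 9, 2, 6, 11, 8, 14, 10, 13, 1]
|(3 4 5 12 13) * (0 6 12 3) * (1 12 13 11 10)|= 12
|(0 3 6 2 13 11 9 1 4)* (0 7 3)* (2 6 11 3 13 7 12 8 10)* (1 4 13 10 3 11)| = 24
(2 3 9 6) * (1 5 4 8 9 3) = [0, 5, 1, 3, 8, 4, 2, 7, 9, 6] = (1 5 4 8 9 6 2)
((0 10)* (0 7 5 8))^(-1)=((0 10 7 5 8))^(-1)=(0 8 5 7 10)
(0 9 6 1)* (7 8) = (0 9 6 1)(7 8) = [9, 0, 2, 3, 4, 5, 1, 8, 7, 6]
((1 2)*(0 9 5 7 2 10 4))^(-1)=((0 9 5 7 2 1 10 4))^(-1)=(0 4 10 1 2 7 5 9)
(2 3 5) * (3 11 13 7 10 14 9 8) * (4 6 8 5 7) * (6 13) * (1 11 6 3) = (1 11 3 7 10 14 9 5 2 6 8)(4 13) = [0, 11, 6, 7, 13, 2, 8, 10, 1, 5, 14, 3, 12, 4, 9]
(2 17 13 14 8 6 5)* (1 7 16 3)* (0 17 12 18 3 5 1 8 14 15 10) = (0 17 13 15 10)(1 7 16 5 2 12 18 3 8 6) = [17, 7, 12, 8, 4, 2, 1, 16, 6, 9, 0, 11, 18, 15, 14, 10, 5, 13, 3]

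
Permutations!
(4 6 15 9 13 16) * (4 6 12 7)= (4 12 7)(6 15 9 13 16)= [0, 1, 2, 3, 12, 5, 15, 4, 8, 13, 10, 11, 7, 16, 14, 9, 6]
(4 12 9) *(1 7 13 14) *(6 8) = [0, 7, 2, 3, 12, 5, 8, 13, 6, 4, 10, 11, 9, 14, 1] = (1 7 13 14)(4 12 9)(6 8)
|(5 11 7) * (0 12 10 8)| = |(0 12 10 8)(5 11 7)| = 12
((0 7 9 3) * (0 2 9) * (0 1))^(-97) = ((0 7 1)(2 9 3))^(-97) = (0 1 7)(2 3 9)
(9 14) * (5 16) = (5 16)(9 14) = [0, 1, 2, 3, 4, 16, 6, 7, 8, 14, 10, 11, 12, 13, 9, 15, 5]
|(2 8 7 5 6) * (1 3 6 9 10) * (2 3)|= |(1 2 8 7 5 9 10)(3 6)|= 14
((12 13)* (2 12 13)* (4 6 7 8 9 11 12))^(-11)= ((13)(2 4 6 7 8 9 11 12))^(-11)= (13)(2 9 6 12 8 4 11 7)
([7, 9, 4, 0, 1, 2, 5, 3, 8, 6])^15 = [0, 5, 9, 3, 6, 1, 4, 7, 8, 2]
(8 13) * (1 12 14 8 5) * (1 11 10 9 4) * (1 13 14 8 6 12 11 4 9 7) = (1 11 10 7)(4 13 5)(6 12 8 14) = [0, 11, 2, 3, 13, 4, 12, 1, 14, 9, 7, 10, 8, 5, 6]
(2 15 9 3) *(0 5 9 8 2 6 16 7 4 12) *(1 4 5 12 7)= (0 12)(1 4 7 5 9 3 6 16)(2 15 8)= [12, 4, 15, 6, 7, 9, 16, 5, 2, 3, 10, 11, 0, 13, 14, 8, 1]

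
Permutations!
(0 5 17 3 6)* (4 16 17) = (0 5 4 16 17 3 6) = [5, 1, 2, 6, 16, 4, 0, 7, 8, 9, 10, 11, 12, 13, 14, 15, 17, 3]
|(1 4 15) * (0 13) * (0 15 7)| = 6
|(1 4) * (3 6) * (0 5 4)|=4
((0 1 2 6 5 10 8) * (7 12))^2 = (12)(0 2 5 8 1 6 10)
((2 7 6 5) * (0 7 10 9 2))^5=(0 7 6 5)(2 9 10)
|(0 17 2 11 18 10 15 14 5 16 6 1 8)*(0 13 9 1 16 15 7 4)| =24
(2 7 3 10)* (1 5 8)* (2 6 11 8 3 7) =(1 5 3 10 6 11 8) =[0, 5, 2, 10, 4, 3, 11, 7, 1, 9, 6, 8]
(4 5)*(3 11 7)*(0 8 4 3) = (0 8 4 5 3 11 7) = [8, 1, 2, 11, 5, 3, 6, 0, 4, 9, 10, 7]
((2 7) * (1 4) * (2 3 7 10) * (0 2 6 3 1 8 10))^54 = (1 3 10 4 7 6 8) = ((0 2)(1 4 8 10 6 3 7))^54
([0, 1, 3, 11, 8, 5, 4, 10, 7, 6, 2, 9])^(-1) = (2 10 7 8 4 6 9 11 3)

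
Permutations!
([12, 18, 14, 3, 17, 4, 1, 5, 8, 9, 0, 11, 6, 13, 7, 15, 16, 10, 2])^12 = [0, 1, 2, 3, 4, 5, 6, 7, 8, 9, 10, 11, 12, 13, 14, 15, 16, 17, 18]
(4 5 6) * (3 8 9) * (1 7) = (1 7)(3 8 9)(4 5 6) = [0, 7, 2, 8, 5, 6, 4, 1, 9, 3]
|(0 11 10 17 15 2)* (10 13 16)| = |(0 11 13 16 10 17 15 2)| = 8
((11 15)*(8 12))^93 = (8 12)(11 15) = ((8 12)(11 15))^93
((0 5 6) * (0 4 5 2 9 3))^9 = (0 2 9 3)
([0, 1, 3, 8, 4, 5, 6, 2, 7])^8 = (8)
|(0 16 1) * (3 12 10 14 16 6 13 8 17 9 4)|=|(0 6 13 8 17 9 4 3 12 10 14 16 1)|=13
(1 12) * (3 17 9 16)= (1 12)(3 17 9 16)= [0, 12, 2, 17, 4, 5, 6, 7, 8, 16, 10, 11, 1, 13, 14, 15, 3, 9]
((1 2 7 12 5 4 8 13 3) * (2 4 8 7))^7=((1 4 7 12 5 8 13 3))^7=(1 3 13 8 5 12 7 4)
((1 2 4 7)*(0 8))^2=((0 8)(1 2 4 7))^2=(8)(1 4)(2 7)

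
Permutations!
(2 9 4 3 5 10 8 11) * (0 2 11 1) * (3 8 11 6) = (0 2 9 4 8 1)(3 5 10 11 6) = [2, 0, 9, 5, 8, 10, 3, 7, 1, 4, 11, 6]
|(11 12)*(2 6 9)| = |(2 6 9)(11 12)| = 6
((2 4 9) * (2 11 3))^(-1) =(2 3 11 9 4)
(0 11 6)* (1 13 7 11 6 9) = (0 6)(1 13 7 11 9) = [6, 13, 2, 3, 4, 5, 0, 11, 8, 1, 10, 9, 12, 7]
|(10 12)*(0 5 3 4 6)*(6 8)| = 6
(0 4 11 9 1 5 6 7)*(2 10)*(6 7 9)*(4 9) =(0 9 1 5 7)(2 10)(4 11 6) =[9, 5, 10, 3, 11, 7, 4, 0, 8, 1, 2, 6]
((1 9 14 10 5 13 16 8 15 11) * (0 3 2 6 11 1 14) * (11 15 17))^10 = (0 6 9 2 1 3 15)(5 16 17 14)(8 11 10 13) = ((0 3 2 6 15 1 9)(5 13 16 8 17 11 14 10))^10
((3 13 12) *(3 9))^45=((3 13 12 9))^45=(3 13 12 9)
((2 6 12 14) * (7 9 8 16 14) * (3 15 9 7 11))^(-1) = (2 14 16 8 9 15 3 11 12 6)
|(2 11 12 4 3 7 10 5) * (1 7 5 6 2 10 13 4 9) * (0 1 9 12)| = 11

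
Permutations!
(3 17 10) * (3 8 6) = [0, 1, 2, 17, 4, 5, 3, 7, 6, 9, 8, 11, 12, 13, 14, 15, 16, 10] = (3 17 10 8 6)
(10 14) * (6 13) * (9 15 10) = [0, 1, 2, 3, 4, 5, 13, 7, 8, 15, 14, 11, 12, 6, 9, 10] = (6 13)(9 15 10 14)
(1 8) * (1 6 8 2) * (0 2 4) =(0 2 1 4)(6 8) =[2, 4, 1, 3, 0, 5, 8, 7, 6]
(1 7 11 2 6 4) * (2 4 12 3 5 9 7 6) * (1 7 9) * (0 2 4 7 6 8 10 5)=(0 2 4 6 12 3)(1 8 10 5)(7 11)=[2, 8, 4, 0, 6, 1, 12, 11, 10, 9, 5, 7, 3]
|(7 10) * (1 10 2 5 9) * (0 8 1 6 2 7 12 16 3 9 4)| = 12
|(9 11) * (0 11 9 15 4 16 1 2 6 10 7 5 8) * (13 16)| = |(0 11 15 4 13 16 1 2 6 10 7 5 8)| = 13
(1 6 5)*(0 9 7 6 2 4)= (0 9 7 6 5 1 2 4)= [9, 2, 4, 3, 0, 1, 5, 6, 8, 7]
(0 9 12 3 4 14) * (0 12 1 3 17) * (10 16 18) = [9, 3, 2, 4, 14, 5, 6, 7, 8, 1, 16, 11, 17, 13, 12, 15, 18, 0, 10] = (0 9 1 3 4 14 12 17)(10 16 18)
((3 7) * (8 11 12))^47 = ((3 7)(8 11 12))^47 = (3 7)(8 12 11)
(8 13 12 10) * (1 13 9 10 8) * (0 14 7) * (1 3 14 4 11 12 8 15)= [4, 13, 2, 14, 11, 5, 6, 0, 9, 10, 3, 12, 15, 8, 7, 1]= (0 4 11 12 15 1 13 8 9 10 3 14 7)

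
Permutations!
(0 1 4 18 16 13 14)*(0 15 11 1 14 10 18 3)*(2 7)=(0 14 15 11 1 4 3)(2 7)(10 18 16 13)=[14, 4, 7, 0, 3, 5, 6, 2, 8, 9, 18, 1, 12, 10, 15, 11, 13, 17, 16]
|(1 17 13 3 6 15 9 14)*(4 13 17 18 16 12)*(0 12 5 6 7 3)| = 8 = |(0 12 4 13)(1 18 16 5 6 15 9 14)(3 7)|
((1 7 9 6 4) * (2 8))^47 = ((1 7 9 6 4)(2 8))^47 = (1 9 4 7 6)(2 8)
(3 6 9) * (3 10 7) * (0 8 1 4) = [8, 4, 2, 6, 0, 5, 9, 3, 1, 10, 7] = (0 8 1 4)(3 6 9 10 7)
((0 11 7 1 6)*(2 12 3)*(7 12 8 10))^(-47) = ((0 11 12 3 2 8 10 7 1 6))^(-47) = (0 3 10 6 12 8 1 11 2 7)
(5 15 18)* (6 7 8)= [0, 1, 2, 3, 4, 15, 7, 8, 6, 9, 10, 11, 12, 13, 14, 18, 16, 17, 5]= (5 15 18)(6 7 8)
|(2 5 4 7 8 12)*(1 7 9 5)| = |(1 7 8 12 2)(4 9 5)| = 15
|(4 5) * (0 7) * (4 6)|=6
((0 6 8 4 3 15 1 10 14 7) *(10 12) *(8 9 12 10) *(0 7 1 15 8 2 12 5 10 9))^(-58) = (15)(1 5 14 9 10)(3 4 8)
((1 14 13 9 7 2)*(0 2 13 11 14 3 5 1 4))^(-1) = ((0 2 4)(1 3 5)(7 13 9)(11 14))^(-1) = (0 4 2)(1 5 3)(7 9 13)(11 14)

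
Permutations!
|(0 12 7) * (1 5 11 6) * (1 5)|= |(0 12 7)(5 11 6)|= 3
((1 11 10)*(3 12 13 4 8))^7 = ((1 11 10)(3 12 13 4 8))^7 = (1 11 10)(3 13 8 12 4)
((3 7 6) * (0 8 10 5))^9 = ((0 8 10 5)(3 7 6))^9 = (0 8 10 5)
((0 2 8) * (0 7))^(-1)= ((0 2 8 7))^(-1)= (0 7 8 2)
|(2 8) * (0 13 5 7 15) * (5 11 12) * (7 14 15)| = 14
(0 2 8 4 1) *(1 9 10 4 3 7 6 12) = (0 2 8 3 7 6 12 1)(4 9 10) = [2, 0, 8, 7, 9, 5, 12, 6, 3, 10, 4, 11, 1]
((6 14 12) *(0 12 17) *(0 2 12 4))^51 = (0 4)(2 12 6 14 17) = ((0 4)(2 12 6 14 17))^51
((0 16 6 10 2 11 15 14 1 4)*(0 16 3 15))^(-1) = ((0 3 15 14 1 4 16 6 10 2 11))^(-1) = (0 11 2 10 6 16 4 1 14 15 3)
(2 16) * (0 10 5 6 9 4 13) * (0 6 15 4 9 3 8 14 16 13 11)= (0 10 5 15 4 11)(2 13 6 3 8 14 16)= [10, 1, 13, 8, 11, 15, 3, 7, 14, 9, 5, 0, 12, 6, 16, 4, 2]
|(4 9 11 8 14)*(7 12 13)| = |(4 9 11 8 14)(7 12 13)| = 15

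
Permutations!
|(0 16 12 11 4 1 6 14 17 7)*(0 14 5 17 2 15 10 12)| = 12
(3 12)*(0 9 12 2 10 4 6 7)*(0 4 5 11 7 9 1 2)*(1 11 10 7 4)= [11, 2, 7, 0, 6, 10, 9, 1, 8, 12, 5, 4, 3]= (0 11 4 6 9 12 3)(1 2 7)(5 10)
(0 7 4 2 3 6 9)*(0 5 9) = (0 7 4 2 3 6)(5 9) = [7, 1, 3, 6, 2, 9, 0, 4, 8, 5]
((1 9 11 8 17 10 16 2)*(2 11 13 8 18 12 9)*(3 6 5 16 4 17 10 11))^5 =(1 2)(3 6 5 16)(4 9 17 13 11 8 18 10 12)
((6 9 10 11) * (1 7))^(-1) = (1 7)(6 11 10 9)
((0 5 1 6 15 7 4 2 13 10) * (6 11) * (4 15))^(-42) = ((0 5 1 11 6 4 2 13 10)(7 15))^(-42) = (15)(0 11 2)(1 4 10)(5 6 13)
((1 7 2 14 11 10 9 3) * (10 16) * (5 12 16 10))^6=(16)(1 9 11 2)(3 10 14 7)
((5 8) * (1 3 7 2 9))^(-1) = (1 9 2 7 3)(5 8)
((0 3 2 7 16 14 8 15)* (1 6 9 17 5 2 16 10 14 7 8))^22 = ((0 3 16 7 10 14 1 6 9 17 5 2 8 15))^22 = (0 9 16 5 10 8 1)(2 14 15 6 3 17 7)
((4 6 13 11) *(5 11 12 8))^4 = (4 8 6 5 13 11 12)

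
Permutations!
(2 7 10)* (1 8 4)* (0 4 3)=(0 4 1 8 3)(2 7 10)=[4, 8, 7, 0, 1, 5, 6, 10, 3, 9, 2]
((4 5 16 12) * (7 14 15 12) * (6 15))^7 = (4 12 15 6 14 7 16 5)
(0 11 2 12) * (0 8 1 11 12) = (0 12 8 1 11 2) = [12, 11, 0, 3, 4, 5, 6, 7, 1, 9, 10, 2, 8]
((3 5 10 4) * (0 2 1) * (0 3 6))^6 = ((0 2 1 3 5 10 4 6))^6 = (0 4 5 1)(2 6 10 3)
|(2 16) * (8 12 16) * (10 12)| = 5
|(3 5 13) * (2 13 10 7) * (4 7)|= |(2 13 3 5 10 4 7)|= 7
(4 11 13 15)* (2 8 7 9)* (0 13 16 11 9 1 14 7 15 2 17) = (0 13 2 8 15 4 9 17)(1 14 7)(11 16) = [13, 14, 8, 3, 9, 5, 6, 1, 15, 17, 10, 16, 12, 2, 7, 4, 11, 0]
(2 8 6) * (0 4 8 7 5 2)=(0 4 8 6)(2 7 5)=[4, 1, 7, 3, 8, 2, 0, 5, 6]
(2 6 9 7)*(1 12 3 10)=[0, 12, 6, 10, 4, 5, 9, 2, 8, 7, 1, 11, 3]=(1 12 3 10)(2 6 9 7)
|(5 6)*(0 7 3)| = |(0 7 3)(5 6)| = 6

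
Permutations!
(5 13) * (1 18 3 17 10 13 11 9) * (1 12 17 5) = (1 18 3 5 11 9 12 17 10 13) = [0, 18, 2, 5, 4, 11, 6, 7, 8, 12, 13, 9, 17, 1, 14, 15, 16, 10, 3]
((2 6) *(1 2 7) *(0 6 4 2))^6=(0 7)(1 6)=((0 6 7 1)(2 4))^6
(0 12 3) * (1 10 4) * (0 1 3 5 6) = (0 12 5 6)(1 10 4 3) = [12, 10, 2, 1, 3, 6, 0, 7, 8, 9, 4, 11, 5]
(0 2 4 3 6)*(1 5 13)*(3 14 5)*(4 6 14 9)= (0 2 6)(1 3 14 5 13)(4 9)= [2, 3, 6, 14, 9, 13, 0, 7, 8, 4, 10, 11, 12, 1, 5]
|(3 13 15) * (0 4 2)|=|(0 4 2)(3 13 15)|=3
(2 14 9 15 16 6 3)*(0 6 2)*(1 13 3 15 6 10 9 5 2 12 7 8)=(0 10 9 6 15 16 12 7 8 1 13 3)(2 14 5)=[10, 13, 14, 0, 4, 2, 15, 8, 1, 6, 9, 11, 7, 3, 5, 16, 12]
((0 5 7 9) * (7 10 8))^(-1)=(0 9 7 8 10 5)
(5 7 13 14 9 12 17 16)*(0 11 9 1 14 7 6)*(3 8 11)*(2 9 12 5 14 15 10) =(0 3 8 11 12 17 16 14 1 15 10 2 9 5 6)(7 13) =[3, 15, 9, 8, 4, 6, 0, 13, 11, 5, 2, 12, 17, 7, 1, 10, 14, 16]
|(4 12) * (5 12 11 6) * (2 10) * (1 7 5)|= 14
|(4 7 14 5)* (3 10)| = 4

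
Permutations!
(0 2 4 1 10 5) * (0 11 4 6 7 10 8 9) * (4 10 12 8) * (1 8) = (0 2 6 7 12 1 4 8 9)(5 11 10) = [2, 4, 6, 3, 8, 11, 7, 12, 9, 0, 5, 10, 1]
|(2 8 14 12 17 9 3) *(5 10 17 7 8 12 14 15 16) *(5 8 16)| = 11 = |(2 12 7 16 8 15 5 10 17 9 3)|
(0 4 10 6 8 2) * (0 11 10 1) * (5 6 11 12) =(0 4 1)(2 12 5 6 8)(10 11) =[4, 0, 12, 3, 1, 6, 8, 7, 2, 9, 11, 10, 5]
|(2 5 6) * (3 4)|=6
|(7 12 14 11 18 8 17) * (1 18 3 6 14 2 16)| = 8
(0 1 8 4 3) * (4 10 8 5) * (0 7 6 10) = (0 1 5 4 3 7 6 10 8) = [1, 5, 2, 7, 3, 4, 10, 6, 0, 9, 8]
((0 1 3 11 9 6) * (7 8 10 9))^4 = ((0 1 3 11 7 8 10 9 6))^4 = (0 7 6 11 9 3 10 1 8)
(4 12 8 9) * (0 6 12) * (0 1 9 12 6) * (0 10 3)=(0 10 3)(1 9 4)(8 12)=[10, 9, 2, 0, 1, 5, 6, 7, 12, 4, 3, 11, 8]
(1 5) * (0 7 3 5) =(0 7 3 5 1) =[7, 0, 2, 5, 4, 1, 6, 3]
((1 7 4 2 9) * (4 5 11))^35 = ((1 7 5 11 4 2 9))^35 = (11)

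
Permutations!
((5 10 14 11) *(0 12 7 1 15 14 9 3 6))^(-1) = ((0 12 7 1 15 14 11 5 10 9 3 6))^(-1) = (0 6 3 9 10 5 11 14 15 1 7 12)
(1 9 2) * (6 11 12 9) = (1 6 11 12 9 2) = [0, 6, 1, 3, 4, 5, 11, 7, 8, 2, 10, 12, 9]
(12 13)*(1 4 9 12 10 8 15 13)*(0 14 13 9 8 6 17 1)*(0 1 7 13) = (0 14)(1 4 8 15 9 12)(6 17 7 13 10) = [14, 4, 2, 3, 8, 5, 17, 13, 15, 12, 6, 11, 1, 10, 0, 9, 16, 7]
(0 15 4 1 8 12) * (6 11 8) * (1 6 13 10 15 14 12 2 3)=(0 14 12)(1 13 10 15 4 6 11 8 2 3)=[14, 13, 3, 1, 6, 5, 11, 7, 2, 9, 15, 8, 0, 10, 12, 4]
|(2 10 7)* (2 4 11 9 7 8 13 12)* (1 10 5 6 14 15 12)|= 12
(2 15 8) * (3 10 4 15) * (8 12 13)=(2 3 10 4 15 12 13 8)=[0, 1, 3, 10, 15, 5, 6, 7, 2, 9, 4, 11, 13, 8, 14, 12]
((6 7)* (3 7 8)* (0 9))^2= ((0 9)(3 7 6 8))^2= (9)(3 6)(7 8)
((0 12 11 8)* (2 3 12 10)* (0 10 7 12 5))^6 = (0 2 11)(3 8 7)(5 10 12)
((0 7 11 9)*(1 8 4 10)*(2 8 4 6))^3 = (0 9 11 7) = ((0 7 11 9)(1 4 10)(2 8 6))^3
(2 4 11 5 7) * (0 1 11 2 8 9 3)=(0 1 11 5 7 8 9 3)(2 4)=[1, 11, 4, 0, 2, 7, 6, 8, 9, 3, 10, 5]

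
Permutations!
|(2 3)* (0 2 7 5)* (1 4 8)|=15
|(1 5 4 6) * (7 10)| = 4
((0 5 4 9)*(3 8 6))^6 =(0 4)(5 9)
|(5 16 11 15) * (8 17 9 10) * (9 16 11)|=|(5 11 15)(8 17 16 9 10)|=15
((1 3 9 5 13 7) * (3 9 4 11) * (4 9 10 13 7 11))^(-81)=(1 7 5 9 3 11 13 10)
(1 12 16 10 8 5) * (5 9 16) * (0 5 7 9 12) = (0 5 1)(7 9 16 10 8 12) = [5, 0, 2, 3, 4, 1, 6, 9, 12, 16, 8, 11, 7, 13, 14, 15, 10]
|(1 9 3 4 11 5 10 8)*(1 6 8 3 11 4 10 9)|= 6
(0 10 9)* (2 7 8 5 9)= (0 10 2 7 8 5 9)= [10, 1, 7, 3, 4, 9, 6, 8, 5, 0, 2]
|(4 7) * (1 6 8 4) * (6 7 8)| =|(1 7)(4 8)| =2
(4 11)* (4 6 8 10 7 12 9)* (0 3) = [3, 1, 2, 0, 11, 5, 8, 12, 10, 4, 7, 6, 9] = (0 3)(4 11 6 8 10 7 12 9)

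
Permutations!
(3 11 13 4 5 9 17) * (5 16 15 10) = (3 11 13 4 16 15 10 5 9 17) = [0, 1, 2, 11, 16, 9, 6, 7, 8, 17, 5, 13, 12, 4, 14, 10, 15, 3]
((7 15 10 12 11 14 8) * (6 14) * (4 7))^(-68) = (4 12 8 10 14 15 6 7 11)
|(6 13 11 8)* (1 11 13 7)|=5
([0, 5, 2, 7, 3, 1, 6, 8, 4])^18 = (3 8)(4 7)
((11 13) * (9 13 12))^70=(9 11)(12 13)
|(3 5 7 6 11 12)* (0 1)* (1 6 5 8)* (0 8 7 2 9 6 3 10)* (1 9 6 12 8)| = 11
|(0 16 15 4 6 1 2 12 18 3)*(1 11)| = 11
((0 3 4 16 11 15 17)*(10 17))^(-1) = (0 17 10 15 11 16 4 3)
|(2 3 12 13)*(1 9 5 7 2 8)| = |(1 9 5 7 2 3 12 13 8)| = 9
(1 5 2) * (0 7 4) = (0 7 4)(1 5 2) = [7, 5, 1, 3, 0, 2, 6, 4]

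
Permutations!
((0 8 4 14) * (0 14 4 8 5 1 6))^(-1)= (14)(0 6 1 5)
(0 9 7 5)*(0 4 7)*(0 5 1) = (0 9 5 4 7 1) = [9, 0, 2, 3, 7, 4, 6, 1, 8, 5]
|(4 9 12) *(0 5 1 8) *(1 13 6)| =6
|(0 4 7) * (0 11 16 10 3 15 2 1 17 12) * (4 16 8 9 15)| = 14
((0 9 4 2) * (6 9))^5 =(9)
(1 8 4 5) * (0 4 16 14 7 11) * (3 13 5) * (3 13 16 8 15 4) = (0 3 16 14 7 11)(1 15 4 13 5) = [3, 15, 2, 16, 13, 1, 6, 11, 8, 9, 10, 0, 12, 5, 7, 4, 14]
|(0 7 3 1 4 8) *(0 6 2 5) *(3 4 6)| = 9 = |(0 7 4 8 3 1 6 2 5)|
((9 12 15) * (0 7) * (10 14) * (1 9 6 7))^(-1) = (0 7 6 15 12 9 1)(10 14)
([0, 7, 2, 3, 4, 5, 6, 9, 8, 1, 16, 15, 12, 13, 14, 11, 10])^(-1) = (1 9 7)(10 16)(11 15)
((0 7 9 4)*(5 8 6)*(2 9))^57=((0 7 2 9 4)(5 8 6))^57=(0 2 4 7 9)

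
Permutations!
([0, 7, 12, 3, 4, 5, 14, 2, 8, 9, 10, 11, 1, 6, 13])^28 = (6 14 13)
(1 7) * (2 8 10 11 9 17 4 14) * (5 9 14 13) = (1 7)(2 8 10 11 14)(4 13 5 9 17) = [0, 7, 8, 3, 13, 9, 6, 1, 10, 17, 11, 14, 12, 5, 2, 15, 16, 4]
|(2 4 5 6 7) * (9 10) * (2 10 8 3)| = |(2 4 5 6 7 10 9 8 3)| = 9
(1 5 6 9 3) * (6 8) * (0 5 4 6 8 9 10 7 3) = (0 5 9)(1 4 6 10 7 3) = [5, 4, 2, 1, 6, 9, 10, 3, 8, 0, 7]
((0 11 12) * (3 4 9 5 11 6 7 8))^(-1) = ((0 6 7 8 3 4 9 5 11 12))^(-1) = (0 12 11 5 9 4 3 8 7 6)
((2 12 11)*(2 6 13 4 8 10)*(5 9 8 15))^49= ((2 12 11 6 13 4 15 5 9 8 10))^49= (2 4 10 13 8 6 9 11 5 12 15)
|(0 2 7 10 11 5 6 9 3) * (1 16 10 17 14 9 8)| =|(0 2 7 17 14 9 3)(1 16 10 11 5 6 8)| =7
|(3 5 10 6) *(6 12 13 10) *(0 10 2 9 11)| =21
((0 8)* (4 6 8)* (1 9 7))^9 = (9)(0 4 6 8)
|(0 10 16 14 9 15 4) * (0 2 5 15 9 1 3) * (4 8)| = |(0 10 16 14 1 3)(2 5 15 8 4)| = 30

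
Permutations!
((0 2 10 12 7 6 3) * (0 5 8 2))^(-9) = ((2 10 12 7 6 3 5 8))^(-9) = (2 8 5 3 6 7 12 10)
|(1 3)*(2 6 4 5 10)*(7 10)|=|(1 3)(2 6 4 5 7 10)|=6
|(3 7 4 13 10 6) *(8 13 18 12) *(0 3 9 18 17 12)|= 12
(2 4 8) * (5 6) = (2 4 8)(5 6) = [0, 1, 4, 3, 8, 6, 5, 7, 2]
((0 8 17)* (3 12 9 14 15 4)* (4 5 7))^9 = ((0 8 17)(3 12 9 14 15 5 7 4))^9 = (17)(3 12 9 14 15 5 7 4)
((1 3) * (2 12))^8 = ((1 3)(2 12))^8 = (12)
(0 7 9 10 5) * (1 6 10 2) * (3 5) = (0 7 9 2 1 6 10 3 5) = [7, 6, 1, 5, 4, 0, 10, 9, 8, 2, 3]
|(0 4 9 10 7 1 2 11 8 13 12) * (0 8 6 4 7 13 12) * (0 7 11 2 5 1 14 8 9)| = |(0 11 6 4)(1 5)(7 14 8 12 9 10 13)| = 28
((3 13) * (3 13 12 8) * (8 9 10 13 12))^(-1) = ((3 8)(9 10 13 12))^(-1) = (3 8)(9 12 13 10)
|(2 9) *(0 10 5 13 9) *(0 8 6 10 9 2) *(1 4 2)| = |(0 9)(1 4 2 8 6 10 5 13)| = 8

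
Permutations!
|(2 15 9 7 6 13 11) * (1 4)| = 14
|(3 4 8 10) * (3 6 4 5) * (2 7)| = 4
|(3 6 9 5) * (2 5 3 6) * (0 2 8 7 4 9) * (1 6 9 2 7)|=10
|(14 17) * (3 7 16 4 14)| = 6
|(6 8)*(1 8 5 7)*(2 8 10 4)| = 8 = |(1 10 4 2 8 6 5 7)|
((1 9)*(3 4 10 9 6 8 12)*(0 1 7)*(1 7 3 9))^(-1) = (0 7)(1 10 4 3 9 12 8 6)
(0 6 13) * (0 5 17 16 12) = (0 6 13 5 17 16 12) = [6, 1, 2, 3, 4, 17, 13, 7, 8, 9, 10, 11, 0, 5, 14, 15, 12, 16]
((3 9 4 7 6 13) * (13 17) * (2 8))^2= (3 4 6 13 9 7 17)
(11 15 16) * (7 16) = (7 16 11 15) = [0, 1, 2, 3, 4, 5, 6, 16, 8, 9, 10, 15, 12, 13, 14, 7, 11]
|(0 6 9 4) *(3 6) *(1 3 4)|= |(0 4)(1 3 6 9)|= 4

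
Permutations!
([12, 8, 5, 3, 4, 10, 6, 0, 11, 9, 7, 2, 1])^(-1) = [7, 12, 11, 3, 4, 2, 6, 10, 1, 9, 5, 8, 0]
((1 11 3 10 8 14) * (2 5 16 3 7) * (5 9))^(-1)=((1 11 7 2 9 5 16 3 10 8 14))^(-1)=(1 14 8 10 3 16 5 9 2 7 11)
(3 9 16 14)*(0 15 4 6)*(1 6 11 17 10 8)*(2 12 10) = [15, 6, 12, 9, 11, 5, 0, 7, 1, 16, 8, 17, 10, 13, 3, 4, 14, 2] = (0 15 4 11 17 2 12 10 8 1 6)(3 9 16 14)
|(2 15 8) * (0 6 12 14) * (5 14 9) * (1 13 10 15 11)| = 42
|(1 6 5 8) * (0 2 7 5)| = |(0 2 7 5 8 1 6)| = 7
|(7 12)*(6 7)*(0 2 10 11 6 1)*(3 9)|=8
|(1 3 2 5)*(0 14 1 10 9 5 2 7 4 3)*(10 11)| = |(0 14 1)(3 7 4)(5 11 10 9)| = 12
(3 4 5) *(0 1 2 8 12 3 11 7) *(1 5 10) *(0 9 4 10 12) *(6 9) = [5, 2, 8, 10, 12, 11, 9, 6, 0, 4, 1, 7, 3] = (0 5 11 7 6 9 4 12 3 10 1 2 8)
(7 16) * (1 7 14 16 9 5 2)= (1 7 9 5 2)(14 16)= [0, 7, 1, 3, 4, 2, 6, 9, 8, 5, 10, 11, 12, 13, 16, 15, 14]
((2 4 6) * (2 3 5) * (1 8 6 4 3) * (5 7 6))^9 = ((1 8 5 2 3 7 6))^9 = (1 5 3 6 8 2 7)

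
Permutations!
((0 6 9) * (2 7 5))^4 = (0 6 9)(2 7 5)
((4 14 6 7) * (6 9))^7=((4 14 9 6 7))^7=(4 9 7 14 6)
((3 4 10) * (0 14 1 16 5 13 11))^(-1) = (0 11 13 5 16 1 14)(3 10 4)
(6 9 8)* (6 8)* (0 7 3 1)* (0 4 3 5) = [7, 4, 2, 1, 3, 0, 9, 5, 8, 6] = (0 7 5)(1 4 3)(6 9)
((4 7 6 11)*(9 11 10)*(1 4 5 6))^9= (5 11 9 10 6)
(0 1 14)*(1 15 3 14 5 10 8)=[15, 5, 2, 14, 4, 10, 6, 7, 1, 9, 8, 11, 12, 13, 0, 3]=(0 15 3 14)(1 5 10 8)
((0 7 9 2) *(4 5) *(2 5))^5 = ((0 7 9 5 4 2))^5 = (0 2 4 5 9 7)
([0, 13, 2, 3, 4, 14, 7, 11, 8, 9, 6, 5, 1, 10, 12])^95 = [0, 11, 2, 3, 4, 10, 12, 1, 8, 9, 14, 13, 7, 5, 6]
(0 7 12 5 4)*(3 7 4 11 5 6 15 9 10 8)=[4, 1, 2, 7, 0, 11, 15, 12, 3, 10, 8, 5, 6, 13, 14, 9]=(0 4)(3 7 12 6 15 9 10 8)(5 11)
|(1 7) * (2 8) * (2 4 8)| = |(1 7)(4 8)| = 2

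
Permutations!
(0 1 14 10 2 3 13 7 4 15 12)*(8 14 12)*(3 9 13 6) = (0 1 12)(2 9 13 7 4 15 8 14 10)(3 6) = [1, 12, 9, 6, 15, 5, 3, 4, 14, 13, 2, 11, 0, 7, 10, 8]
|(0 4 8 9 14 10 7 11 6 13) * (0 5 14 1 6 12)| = 13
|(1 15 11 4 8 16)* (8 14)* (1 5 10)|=9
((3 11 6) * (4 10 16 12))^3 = (4 12 16 10)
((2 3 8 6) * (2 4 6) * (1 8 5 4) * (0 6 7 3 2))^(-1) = (0 8 1 6)(3 7 4 5)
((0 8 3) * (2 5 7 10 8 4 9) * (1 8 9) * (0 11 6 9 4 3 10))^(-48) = ((0 3 11 6 9 2 5 7)(1 8 10 4))^(-48) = (11)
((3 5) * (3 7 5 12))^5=(3 12)(5 7)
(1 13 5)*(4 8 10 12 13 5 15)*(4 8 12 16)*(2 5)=(1 2 5)(4 12 13 15 8 10 16)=[0, 2, 5, 3, 12, 1, 6, 7, 10, 9, 16, 11, 13, 15, 14, 8, 4]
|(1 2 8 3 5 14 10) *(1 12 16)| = 9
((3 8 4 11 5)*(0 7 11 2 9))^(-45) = (11)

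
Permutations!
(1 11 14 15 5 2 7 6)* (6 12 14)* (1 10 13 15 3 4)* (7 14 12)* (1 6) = (1 11)(2 14 3 4 6 10 13 15 5) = [0, 11, 14, 4, 6, 2, 10, 7, 8, 9, 13, 1, 12, 15, 3, 5]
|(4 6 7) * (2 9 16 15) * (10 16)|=15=|(2 9 10 16 15)(4 6 7)|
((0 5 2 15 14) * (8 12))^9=(0 14 15 2 5)(8 12)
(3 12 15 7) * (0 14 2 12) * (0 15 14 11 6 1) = (0 11 6 1)(2 12 14)(3 15 7) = [11, 0, 12, 15, 4, 5, 1, 3, 8, 9, 10, 6, 14, 13, 2, 7]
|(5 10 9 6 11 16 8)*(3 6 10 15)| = |(3 6 11 16 8 5 15)(9 10)| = 14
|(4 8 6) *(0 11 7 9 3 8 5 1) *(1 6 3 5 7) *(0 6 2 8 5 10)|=|(0 11 1 6 4 7 9 10)(2 8 3 5)|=8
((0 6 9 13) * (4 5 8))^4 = (13)(4 5 8)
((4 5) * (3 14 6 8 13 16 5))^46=(3 5 13 6)(4 16 8 14)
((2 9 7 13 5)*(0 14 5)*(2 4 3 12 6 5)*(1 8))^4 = (0 7 2)(3 4 5 6 12)(9 14 13)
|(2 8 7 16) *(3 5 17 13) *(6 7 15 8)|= 4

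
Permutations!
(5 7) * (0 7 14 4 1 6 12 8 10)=[7, 6, 2, 3, 1, 14, 12, 5, 10, 9, 0, 11, 8, 13, 4]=(0 7 5 14 4 1 6 12 8 10)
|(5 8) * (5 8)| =|(8)| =1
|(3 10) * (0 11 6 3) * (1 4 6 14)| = |(0 11 14 1 4 6 3 10)| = 8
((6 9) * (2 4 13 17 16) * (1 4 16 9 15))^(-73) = ((1 4 13 17 9 6 15)(2 16))^(-73) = (1 9 4 6 13 15 17)(2 16)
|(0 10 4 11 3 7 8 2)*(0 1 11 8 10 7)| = 9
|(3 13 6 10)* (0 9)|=|(0 9)(3 13 6 10)|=4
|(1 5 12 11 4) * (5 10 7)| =7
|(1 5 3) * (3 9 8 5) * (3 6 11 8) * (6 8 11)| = |(11)(1 8 5 9 3)| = 5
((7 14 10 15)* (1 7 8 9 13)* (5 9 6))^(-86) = (1 15 9 14 6)(5 7 8 13 10)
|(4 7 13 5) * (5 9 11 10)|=|(4 7 13 9 11 10 5)|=7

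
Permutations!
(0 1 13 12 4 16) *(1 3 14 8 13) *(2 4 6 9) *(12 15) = (0 3 14 8 13 15 12 6 9 2 4 16) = [3, 1, 4, 14, 16, 5, 9, 7, 13, 2, 10, 11, 6, 15, 8, 12, 0]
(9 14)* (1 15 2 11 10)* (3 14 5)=(1 15 2 11 10)(3 14 9 5)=[0, 15, 11, 14, 4, 3, 6, 7, 8, 5, 1, 10, 12, 13, 9, 2]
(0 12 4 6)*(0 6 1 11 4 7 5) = (0 12 7 5)(1 11 4) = [12, 11, 2, 3, 1, 0, 6, 5, 8, 9, 10, 4, 7]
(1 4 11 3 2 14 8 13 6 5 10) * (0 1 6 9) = (0 1 4 11 3 2 14 8 13 9)(5 10 6) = [1, 4, 14, 2, 11, 10, 5, 7, 13, 0, 6, 3, 12, 9, 8]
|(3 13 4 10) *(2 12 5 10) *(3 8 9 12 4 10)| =14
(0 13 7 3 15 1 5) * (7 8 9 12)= (0 13 8 9 12 7 3 15 1 5)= [13, 5, 2, 15, 4, 0, 6, 3, 9, 12, 10, 11, 7, 8, 14, 1]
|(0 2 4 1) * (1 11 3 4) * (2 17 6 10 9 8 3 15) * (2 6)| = |(0 17 2 1)(3 4 11 15 6 10 9 8)| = 8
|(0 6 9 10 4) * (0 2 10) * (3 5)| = 6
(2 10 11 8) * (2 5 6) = [0, 1, 10, 3, 4, 6, 2, 7, 5, 9, 11, 8] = (2 10 11 8 5 6)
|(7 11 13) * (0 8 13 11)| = |(0 8 13 7)| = 4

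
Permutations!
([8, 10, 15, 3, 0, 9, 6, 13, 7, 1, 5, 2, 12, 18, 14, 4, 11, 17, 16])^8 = [15, 1, 16, 3, 2, 5, 6, 0, 4, 9, 10, 18, 12, 8, 14, 11, 13, 17, 7]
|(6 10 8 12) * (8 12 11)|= 6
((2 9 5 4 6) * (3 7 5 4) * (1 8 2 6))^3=(1 9 8 4 2)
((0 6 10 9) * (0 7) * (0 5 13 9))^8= (13)(0 10 6)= ((0 6 10)(5 13 9 7))^8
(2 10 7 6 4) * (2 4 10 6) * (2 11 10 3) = (2 6 3)(7 11 10) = [0, 1, 6, 2, 4, 5, 3, 11, 8, 9, 7, 10]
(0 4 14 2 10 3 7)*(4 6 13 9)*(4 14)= (0 6 13 9 14 2 10 3 7)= [6, 1, 10, 7, 4, 5, 13, 0, 8, 14, 3, 11, 12, 9, 2]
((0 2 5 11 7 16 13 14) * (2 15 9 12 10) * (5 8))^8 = (0 11 12 13 8 15 7 10 14 5 9 16 2)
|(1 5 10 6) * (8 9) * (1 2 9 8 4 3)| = |(1 5 10 6 2 9 4 3)| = 8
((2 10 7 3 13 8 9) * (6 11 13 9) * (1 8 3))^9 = ((1 8 6 11 13 3 9 2 10 7))^9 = (1 7 10 2 9 3 13 11 6 8)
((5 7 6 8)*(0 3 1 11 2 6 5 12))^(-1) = ((0 3 1 11 2 6 8 12)(5 7))^(-1) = (0 12 8 6 2 11 1 3)(5 7)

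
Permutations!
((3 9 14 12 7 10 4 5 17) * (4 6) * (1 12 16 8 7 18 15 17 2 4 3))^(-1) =((1 12 18 15 17)(2 4 5)(3 9 14 16 8 7 10 6))^(-1) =(1 17 15 18 12)(2 5 4)(3 6 10 7 8 16 14 9)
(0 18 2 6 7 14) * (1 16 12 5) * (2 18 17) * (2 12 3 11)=(18)(0 17 12 5 1 16 3 11 2 6 7 14)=[17, 16, 6, 11, 4, 1, 7, 14, 8, 9, 10, 2, 5, 13, 0, 15, 3, 12, 18]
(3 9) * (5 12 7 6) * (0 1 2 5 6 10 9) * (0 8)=(0 1 2 5 12 7 10 9 3 8)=[1, 2, 5, 8, 4, 12, 6, 10, 0, 3, 9, 11, 7]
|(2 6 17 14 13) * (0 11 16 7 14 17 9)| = 9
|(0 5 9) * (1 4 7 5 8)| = 7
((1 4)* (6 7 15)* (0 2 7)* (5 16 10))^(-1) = (0 6 15 7 2)(1 4)(5 10 16)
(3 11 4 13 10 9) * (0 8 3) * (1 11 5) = [8, 11, 2, 5, 13, 1, 6, 7, 3, 0, 9, 4, 12, 10] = (0 8 3 5 1 11 4 13 10 9)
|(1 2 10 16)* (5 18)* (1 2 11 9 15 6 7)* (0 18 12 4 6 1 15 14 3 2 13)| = |(0 18 5 12 4 6 7 15 1 11 9 14 3 2 10 16 13)| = 17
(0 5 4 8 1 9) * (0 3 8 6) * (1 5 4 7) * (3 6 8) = (0 4 8 5 7 1 9 6) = [4, 9, 2, 3, 8, 7, 0, 1, 5, 6]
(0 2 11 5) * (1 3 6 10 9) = (0 2 11 5)(1 3 6 10 9) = [2, 3, 11, 6, 4, 0, 10, 7, 8, 1, 9, 5]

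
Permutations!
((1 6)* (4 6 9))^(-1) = (1 6 4 9)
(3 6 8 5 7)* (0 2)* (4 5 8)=(8)(0 2)(3 6 4 5 7)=[2, 1, 0, 6, 5, 7, 4, 3, 8]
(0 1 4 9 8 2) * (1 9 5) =[9, 4, 0, 3, 5, 1, 6, 7, 2, 8] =(0 9 8 2)(1 4 5)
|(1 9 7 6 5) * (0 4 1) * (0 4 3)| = 6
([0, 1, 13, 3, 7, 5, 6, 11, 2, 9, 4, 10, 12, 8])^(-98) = [0, 1, 13, 3, 11, 5, 6, 10, 2, 9, 7, 4, 12, 8]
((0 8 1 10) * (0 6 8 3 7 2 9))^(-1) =((0 3 7 2 9)(1 10 6 8))^(-1) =(0 9 2 7 3)(1 8 6 10)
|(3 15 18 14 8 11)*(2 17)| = 6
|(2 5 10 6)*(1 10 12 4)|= |(1 10 6 2 5 12 4)|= 7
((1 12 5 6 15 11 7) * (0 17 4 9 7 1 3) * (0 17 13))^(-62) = (1 15 5)(3 9 17 7 4)(6 12 11)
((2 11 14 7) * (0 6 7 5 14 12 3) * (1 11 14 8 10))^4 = ((0 6 7 2 14 5 8 10 1 11 12 3))^4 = (0 14 1)(2 10 3)(5 11 6)(7 8 12)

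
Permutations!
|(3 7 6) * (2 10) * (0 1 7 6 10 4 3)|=8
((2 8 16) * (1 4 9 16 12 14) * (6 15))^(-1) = ((1 4 9 16 2 8 12 14)(6 15))^(-1) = (1 14 12 8 2 16 9 4)(6 15)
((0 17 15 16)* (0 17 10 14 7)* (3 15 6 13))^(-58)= (0 14)(3 16 6)(7 10)(13 15 17)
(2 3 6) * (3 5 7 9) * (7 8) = (2 5 8 7 9 3 6) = [0, 1, 5, 6, 4, 8, 2, 9, 7, 3]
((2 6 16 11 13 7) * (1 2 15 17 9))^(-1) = ((1 2 6 16 11 13 7 15 17 9))^(-1) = (1 9 17 15 7 13 11 16 6 2)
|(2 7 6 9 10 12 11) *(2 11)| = |(2 7 6 9 10 12)| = 6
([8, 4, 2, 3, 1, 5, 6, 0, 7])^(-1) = [7, 4, 2, 3, 1, 5, 6, 8, 0]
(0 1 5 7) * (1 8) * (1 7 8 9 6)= (0 9 6 1 5 8 7)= [9, 5, 2, 3, 4, 8, 1, 0, 7, 6]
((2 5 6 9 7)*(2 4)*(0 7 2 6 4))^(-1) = ((0 7)(2 5 4 6 9))^(-1) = (0 7)(2 9 6 4 5)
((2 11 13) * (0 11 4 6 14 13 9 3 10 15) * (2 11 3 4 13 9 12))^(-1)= (0 15 10 3)(2 12 11 13)(4 9 14 6)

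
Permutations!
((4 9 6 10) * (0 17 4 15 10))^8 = ((0 17 4 9 6)(10 15))^8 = (0 9 17 6 4)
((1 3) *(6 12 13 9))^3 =((1 3)(6 12 13 9))^3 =(1 3)(6 9 13 12)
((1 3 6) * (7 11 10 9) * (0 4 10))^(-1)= (0 11 7 9 10 4)(1 6 3)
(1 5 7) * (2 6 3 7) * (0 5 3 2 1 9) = (0 5 1 3 7 9)(2 6) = [5, 3, 6, 7, 4, 1, 2, 9, 8, 0]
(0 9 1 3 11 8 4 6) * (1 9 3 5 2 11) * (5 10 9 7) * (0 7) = (0 3 1 10 9)(2 11 8 4 6 7 5) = [3, 10, 11, 1, 6, 2, 7, 5, 4, 0, 9, 8]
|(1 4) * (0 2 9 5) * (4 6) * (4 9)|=7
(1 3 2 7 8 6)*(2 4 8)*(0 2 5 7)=(0 2)(1 3 4 8 6)(5 7)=[2, 3, 0, 4, 8, 7, 1, 5, 6]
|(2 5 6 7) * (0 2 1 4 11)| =|(0 2 5 6 7 1 4 11)| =8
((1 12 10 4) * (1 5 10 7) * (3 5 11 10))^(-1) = (1 7 12)(3 5)(4 10 11) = ((1 12 7)(3 5)(4 11 10))^(-1)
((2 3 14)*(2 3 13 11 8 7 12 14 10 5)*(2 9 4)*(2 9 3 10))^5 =((2 13 11 8 7 12 14 10 5 3)(4 9))^5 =(2 12)(3 7)(4 9)(5 8)(10 11)(13 14)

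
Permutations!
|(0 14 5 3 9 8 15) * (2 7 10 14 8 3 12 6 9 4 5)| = 12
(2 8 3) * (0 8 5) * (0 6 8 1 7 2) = (0 1 7 2 5 6 8 3) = [1, 7, 5, 0, 4, 6, 8, 2, 3]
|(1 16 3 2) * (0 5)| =|(0 5)(1 16 3 2)| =4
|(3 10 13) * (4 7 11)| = 3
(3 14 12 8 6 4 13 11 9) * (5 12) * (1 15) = (1 15)(3 14 5 12 8 6 4 13 11 9) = [0, 15, 2, 14, 13, 12, 4, 7, 6, 3, 10, 9, 8, 11, 5, 1]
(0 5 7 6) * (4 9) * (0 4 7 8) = [5, 1, 2, 3, 9, 8, 4, 6, 0, 7] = (0 5 8)(4 9 7 6)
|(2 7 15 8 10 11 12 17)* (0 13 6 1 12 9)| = 13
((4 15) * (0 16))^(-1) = (0 16)(4 15) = ((0 16)(4 15))^(-1)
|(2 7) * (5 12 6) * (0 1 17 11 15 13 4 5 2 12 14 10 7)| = 14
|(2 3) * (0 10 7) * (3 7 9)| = 6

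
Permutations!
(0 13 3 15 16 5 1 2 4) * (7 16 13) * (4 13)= (0 7 16 5 1 2 13 3 15 4)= [7, 2, 13, 15, 0, 1, 6, 16, 8, 9, 10, 11, 12, 3, 14, 4, 5]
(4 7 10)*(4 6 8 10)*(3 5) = (3 5)(4 7)(6 8 10) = [0, 1, 2, 5, 7, 3, 8, 4, 10, 9, 6]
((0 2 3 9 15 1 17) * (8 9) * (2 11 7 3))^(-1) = (0 17 1 15 9 8 3 7 11)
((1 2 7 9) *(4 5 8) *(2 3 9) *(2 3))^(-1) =(1 9 3 7 2)(4 8 5)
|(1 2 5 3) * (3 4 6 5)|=3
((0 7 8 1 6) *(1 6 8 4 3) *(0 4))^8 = ((0 7)(1 8 6 4 3))^8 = (1 4 8 3 6)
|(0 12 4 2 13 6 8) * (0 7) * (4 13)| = |(0 12 13 6 8 7)(2 4)| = 6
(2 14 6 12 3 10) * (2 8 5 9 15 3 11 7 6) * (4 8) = [0, 1, 14, 10, 8, 9, 12, 6, 5, 15, 4, 7, 11, 13, 2, 3] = (2 14)(3 10 4 8 5 9 15)(6 12 11 7)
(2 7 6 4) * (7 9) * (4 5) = (2 9 7 6 5 4) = [0, 1, 9, 3, 2, 4, 5, 6, 8, 7]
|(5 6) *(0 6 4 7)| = 5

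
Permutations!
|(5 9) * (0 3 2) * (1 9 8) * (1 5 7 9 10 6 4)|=|(0 3 2)(1 10 6 4)(5 8)(7 9)|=12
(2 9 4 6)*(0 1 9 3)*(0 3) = (0 1 9 4 6 2) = [1, 9, 0, 3, 6, 5, 2, 7, 8, 4]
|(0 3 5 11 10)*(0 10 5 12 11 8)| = 6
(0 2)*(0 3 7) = (0 2 3 7) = [2, 1, 3, 7, 4, 5, 6, 0]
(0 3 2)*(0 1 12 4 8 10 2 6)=(0 3 6)(1 12 4 8 10 2)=[3, 12, 1, 6, 8, 5, 0, 7, 10, 9, 2, 11, 4]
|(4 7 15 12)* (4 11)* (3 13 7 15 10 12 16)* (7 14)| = |(3 13 14 7 10 12 11 4 15 16)| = 10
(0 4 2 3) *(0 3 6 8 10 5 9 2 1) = (0 4 1)(2 6 8 10 5 9) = [4, 0, 6, 3, 1, 9, 8, 7, 10, 2, 5]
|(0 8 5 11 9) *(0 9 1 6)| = |(0 8 5 11 1 6)| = 6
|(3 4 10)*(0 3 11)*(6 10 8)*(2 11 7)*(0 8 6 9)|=10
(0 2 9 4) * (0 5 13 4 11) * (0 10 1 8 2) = [0, 8, 9, 3, 5, 13, 6, 7, 2, 11, 1, 10, 12, 4] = (1 8 2 9 11 10)(4 5 13)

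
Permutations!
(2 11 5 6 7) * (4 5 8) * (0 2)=(0 2 11 8 4 5 6 7)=[2, 1, 11, 3, 5, 6, 7, 0, 4, 9, 10, 8]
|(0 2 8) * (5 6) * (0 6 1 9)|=|(0 2 8 6 5 1 9)|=7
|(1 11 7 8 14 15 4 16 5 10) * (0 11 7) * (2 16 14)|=|(0 11)(1 7 8 2 16 5 10)(4 14 15)|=42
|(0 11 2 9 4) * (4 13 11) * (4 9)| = 6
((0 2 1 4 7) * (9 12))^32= (12)(0 1 7 2 4)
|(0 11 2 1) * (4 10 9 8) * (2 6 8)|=|(0 11 6 8 4 10 9 2 1)|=9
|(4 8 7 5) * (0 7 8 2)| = 5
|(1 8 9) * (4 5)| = 6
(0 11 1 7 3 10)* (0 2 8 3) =[11, 7, 8, 10, 4, 5, 6, 0, 3, 9, 2, 1] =(0 11 1 7)(2 8 3 10)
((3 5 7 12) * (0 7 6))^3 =((0 7 12 3 5 6))^3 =(0 3)(5 7)(6 12)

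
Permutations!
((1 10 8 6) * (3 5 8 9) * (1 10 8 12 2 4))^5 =(1 3)(2 10)(4 9)(5 8)(6 12)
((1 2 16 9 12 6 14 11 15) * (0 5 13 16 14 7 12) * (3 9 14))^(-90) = (0 3 1 11 16 5 9 2 15 14 13)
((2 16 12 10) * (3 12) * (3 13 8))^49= ((2 16 13 8 3 12 10))^49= (16)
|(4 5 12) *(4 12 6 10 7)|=5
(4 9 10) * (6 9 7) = (4 7 6 9 10) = [0, 1, 2, 3, 7, 5, 9, 6, 8, 10, 4]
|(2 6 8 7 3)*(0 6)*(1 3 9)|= 8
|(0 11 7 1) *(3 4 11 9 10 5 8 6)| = 11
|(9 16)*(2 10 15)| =|(2 10 15)(9 16)| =6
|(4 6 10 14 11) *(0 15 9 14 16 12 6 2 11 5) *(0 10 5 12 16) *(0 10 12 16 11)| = 24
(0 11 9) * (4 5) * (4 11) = [4, 1, 2, 3, 5, 11, 6, 7, 8, 0, 10, 9] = (0 4 5 11 9)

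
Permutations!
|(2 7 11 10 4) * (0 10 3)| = |(0 10 4 2 7 11 3)| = 7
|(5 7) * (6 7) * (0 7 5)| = |(0 7)(5 6)| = 2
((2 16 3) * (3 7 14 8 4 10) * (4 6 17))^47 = (2 4 8 16 10 6 7 3 17 14) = ((2 16 7 14 8 6 17 4 10 3))^47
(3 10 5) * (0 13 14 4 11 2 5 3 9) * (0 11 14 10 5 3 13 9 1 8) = (0 9 11 2 3 5 1 8)(4 14)(10 13) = [9, 8, 3, 5, 14, 1, 6, 7, 0, 11, 13, 2, 12, 10, 4]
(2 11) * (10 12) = (2 11)(10 12) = [0, 1, 11, 3, 4, 5, 6, 7, 8, 9, 12, 2, 10]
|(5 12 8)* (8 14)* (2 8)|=|(2 8 5 12 14)|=5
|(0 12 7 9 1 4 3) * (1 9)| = 6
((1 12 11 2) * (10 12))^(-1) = ((1 10 12 11 2))^(-1) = (1 2 11 12 10)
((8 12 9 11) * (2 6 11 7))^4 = ((2 6 11 8 12 9 7))^4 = (2 12 6 9 11 7 8)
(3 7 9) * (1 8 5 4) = [0, 8, 2, 7, 1, 4, 6, 9, 5, 3] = (1 8 5 4)(3 7 9)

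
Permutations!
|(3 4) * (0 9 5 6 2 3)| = |(0 9 5 6 2 3 4)| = 7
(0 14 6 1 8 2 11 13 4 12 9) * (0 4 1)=[14, 8, 11, 3, 12, 5, 0, 7, 2, 4, 10, 13, 9, 1, 6]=(0 14 6)(1 8 2 11 13)(4 12 9)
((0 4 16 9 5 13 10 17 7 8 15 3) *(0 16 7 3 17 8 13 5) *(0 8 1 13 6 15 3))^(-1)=(0 17 15 6 7 4)(1 10 13)(3 8 9 16)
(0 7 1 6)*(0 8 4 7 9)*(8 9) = [8, 6, 2, 3, 7, 5, 9, 1, 4, 0] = (0 8 4 7 1 6 9)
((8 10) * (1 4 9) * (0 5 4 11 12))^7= (12)(8 10)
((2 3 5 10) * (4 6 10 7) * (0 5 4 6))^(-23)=(0 5 7 6 10 2 3 4)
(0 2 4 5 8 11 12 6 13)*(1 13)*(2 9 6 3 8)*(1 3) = (0 9 6 3 8 11 12 1 13)(2 4 5) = [9, 13, 4, 8, 5, 2, 3, 7, 11, 6, 10, 12, 1, 0]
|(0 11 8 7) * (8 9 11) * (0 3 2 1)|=|(0 8 7 3 2 1)(9 11)|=6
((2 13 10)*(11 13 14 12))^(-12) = (14)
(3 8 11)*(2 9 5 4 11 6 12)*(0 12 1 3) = (0 12 2 9 5 4 11)(1 3 8 6) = [12, 3, 9, 8, 11, 4, 1, 7, 6, 5, 10, 0, 2]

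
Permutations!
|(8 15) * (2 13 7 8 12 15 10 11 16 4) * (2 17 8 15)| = |(2 13 7 15 12)(4 17 8 10 11 16)| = 30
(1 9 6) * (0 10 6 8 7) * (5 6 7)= (0 10 7)(1 9 8 5 6)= [10, 9, 2, 3, 4, 6, 1, 0, 5, 8, 7]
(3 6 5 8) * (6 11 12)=(3 11 12 6 5 8)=[0, 1, 2, 11, 4, 8, 5, 7, 3, 9, 10, 12, 6]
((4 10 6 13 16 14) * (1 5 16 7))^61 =((1 5 16 14 4 10 6 13 7))^61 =(1 13 10 14 5 7 6 4 16)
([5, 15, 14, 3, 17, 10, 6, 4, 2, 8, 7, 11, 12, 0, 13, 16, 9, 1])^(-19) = [9, 5, 1, 3, 13, 8, 6, 14, 17, 4, 2, 11, 12, 16, 15, 10, 7, 0]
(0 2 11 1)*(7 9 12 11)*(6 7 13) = [2, 0, 13, 3, 4, 5, 7, 9, 8, 12, 10, 1, 11, 6] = (0 2 13 6 7 9 12 11 1)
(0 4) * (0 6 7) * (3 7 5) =(0 4 6 5 3 7) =[4, 1, 2, 7, 6, 3, 5, 0]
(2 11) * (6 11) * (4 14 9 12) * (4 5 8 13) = [0, 1, 6, 3, 14, 8, 11, 7, 13, 12, 10, 2, 5, 4, 9] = (2 6 11)(4 14 9 12 5 8 13)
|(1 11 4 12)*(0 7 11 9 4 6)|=4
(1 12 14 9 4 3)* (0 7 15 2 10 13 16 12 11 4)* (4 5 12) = [7, 11, 10, 1, 3, 12, 6, 15, 8, 0, 13, 5, 14, 16, 9, 2, 4] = (0 7 15 2 10 13 16 4 3 1 11 5 12 14 9)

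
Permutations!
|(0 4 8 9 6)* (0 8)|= |(0 4)(6 8 9)|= 6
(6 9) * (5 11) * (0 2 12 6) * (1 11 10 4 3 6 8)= (0 2 12 8 1 11 5 10 4 3 6 9)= [2, 11, 12, 6, 3, 10, 9, 7, 1, 0, 4, 5, 8]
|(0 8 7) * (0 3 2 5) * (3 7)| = 5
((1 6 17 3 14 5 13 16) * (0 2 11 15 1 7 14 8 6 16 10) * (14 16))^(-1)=((0 2 11 15 1 14 5 13 10)(3 8 6 17)(7 16))^(-1)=(0 10 13 5 14 1 15 11 2)(3 17 6 8)(7 16)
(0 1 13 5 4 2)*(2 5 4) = (0 1 13 4 5 2) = [1, 13, 0, 3, 5, 2, 6, 7, 8, 9, 10, 11, 12, 4]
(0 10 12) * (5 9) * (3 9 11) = (0 10 12)(3 9 5 11) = [10, 1, 2, 9, 4, 11, 6, 7, 8, 5, 12, 3, 0]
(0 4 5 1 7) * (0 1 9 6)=(0 4 5 9 6)(1 7)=[4, 7, 2, 3, 5, 9, 0, 1, 8, 6]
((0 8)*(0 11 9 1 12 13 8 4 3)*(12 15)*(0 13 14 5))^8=(0 15 8)(1 13 5)(3 14 9)(4 12 11)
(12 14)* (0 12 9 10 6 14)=[12, 1, 2, 3, 4, 5, 14, 7, 8, 10, 6, 11, 0, 13, 9]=(0 12)(6 14 9 10)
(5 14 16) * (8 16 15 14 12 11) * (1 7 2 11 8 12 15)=[0, 7, 11, 3, 4, 15, 6, 2, 16, 9, 10, 12, 8, 13, 1, 14, 5]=(1 7 2 11 12 8 16 5 15 14)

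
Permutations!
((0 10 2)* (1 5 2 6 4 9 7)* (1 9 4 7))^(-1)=((0 10 6 7 9 1 5 2))^(-1)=(0 2 5 1 9 7 6 10)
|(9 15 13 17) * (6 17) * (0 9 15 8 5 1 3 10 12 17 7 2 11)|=|(0 9 8 5 1 3 10 12 17 15 13 6 7 2 11)|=15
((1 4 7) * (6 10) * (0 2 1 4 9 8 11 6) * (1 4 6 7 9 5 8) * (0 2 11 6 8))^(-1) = (0 5 1 9 4 2 10 6 8 7 11)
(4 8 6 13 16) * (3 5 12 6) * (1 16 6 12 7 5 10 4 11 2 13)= (1 16 11 2 13 6)(3 10 4 8)(5 7)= [0, 16, 13, 10, 8, 7, 1, 5, 3, 9, 4, 2, 12, 6, 14, 15, 11]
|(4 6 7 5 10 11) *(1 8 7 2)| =|(1 8 7 5 10 11 4 6 2)| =9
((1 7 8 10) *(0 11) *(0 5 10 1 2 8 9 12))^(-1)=(0 12 9 7 1 8 2 10 5 11)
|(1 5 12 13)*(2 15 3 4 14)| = 20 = |(1 5 12 13)(2 15 3 4 14)|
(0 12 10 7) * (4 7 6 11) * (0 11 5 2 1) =(0 12 10 6 5 2 1)(4 7 11) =[12, 0, 1, 3, 7, 2, 5, 11, 8, 9, 6, 4, 10]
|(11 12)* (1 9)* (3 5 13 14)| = 4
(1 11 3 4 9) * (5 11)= (1 5 11 3 4 9)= [0, 5, 2, 4, 9, 11, 6, 7, 8, 1, 10, 3]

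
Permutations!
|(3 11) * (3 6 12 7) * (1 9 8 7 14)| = |(1 9 8 7 3 11 6 12 14)| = 9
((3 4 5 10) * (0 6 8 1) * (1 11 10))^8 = (0 1 5 4 3 10 11 8 6)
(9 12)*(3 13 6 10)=[0, 1, 2, 13, 4, 5, 10, 7, 8, 12, 3, 11, 9, 6]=(3 13 6 10)(9 12)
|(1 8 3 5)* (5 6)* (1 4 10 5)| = |(1 8 3 6)(4 10 5)| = 12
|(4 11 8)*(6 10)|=6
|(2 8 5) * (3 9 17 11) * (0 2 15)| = 20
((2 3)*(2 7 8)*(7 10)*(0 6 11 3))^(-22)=((0 6 11 3 10 7 8 2))^(-22)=(0 11 10 8)(2 6 3 7)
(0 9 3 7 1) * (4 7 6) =(0 9 3 6 4 7 1) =[9, 0, 2, 6, 7, 5, 4, 1, 8, 3]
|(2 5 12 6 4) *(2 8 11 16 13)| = 9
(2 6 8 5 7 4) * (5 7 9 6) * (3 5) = (2 3 5 9 6 8 7 4) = [0, 1, 3, 5, 2, 9, 8, 4, 7, 6]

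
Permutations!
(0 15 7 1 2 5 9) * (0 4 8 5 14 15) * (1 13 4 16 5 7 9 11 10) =[0, 2, 14, 3, 8, 11, 6, 13, 7, 16, 1, 10, 12, 4, 15, 9, 5] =(1 2 14 15 9 16 5 11 10)(4 8 7 13)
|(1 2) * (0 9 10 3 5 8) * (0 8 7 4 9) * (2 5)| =|(1 5 7 4 9 10 3 2)| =8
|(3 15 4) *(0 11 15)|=|(0 11 15 4 3)|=5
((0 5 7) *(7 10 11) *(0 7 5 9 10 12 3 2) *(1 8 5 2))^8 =(0 11 9 2 10)(1 12 8 3 5)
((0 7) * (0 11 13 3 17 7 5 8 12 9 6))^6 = (3 17 7 11 13)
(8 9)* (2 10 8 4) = (2 10 8 9 4) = [0, 1, 10, 3, 2, 5, 6, 7, 9, 4, 8]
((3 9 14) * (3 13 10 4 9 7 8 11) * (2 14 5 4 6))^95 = (14)(3 11 8 7)(4 5 9)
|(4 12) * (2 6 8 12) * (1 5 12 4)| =|(1 5 12)(2 6 8 4)| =12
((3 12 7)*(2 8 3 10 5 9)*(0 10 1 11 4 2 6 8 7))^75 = (0 9 3 10 6 12 5 8)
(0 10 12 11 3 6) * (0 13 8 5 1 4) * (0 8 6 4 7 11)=(0 10 12)(1 7 11 3 4 8 5)(6 13)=[10, 7, 2, 4, 8, 1, 13, 11, 5, 9, 12, 3, 0, 6]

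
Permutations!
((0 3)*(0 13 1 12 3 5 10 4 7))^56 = ((0 5 10 4 7)(1 12 3 13))^56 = (13)(0 5 10 4 7)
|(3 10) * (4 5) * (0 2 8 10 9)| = |(0 2 8 10 3 9)(4 5)| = 6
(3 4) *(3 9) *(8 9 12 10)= (3 4 12 10 8 9)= [0, 1, 2, 4, 12, 5, 6, 7, 9, 3, 8, 11, 10]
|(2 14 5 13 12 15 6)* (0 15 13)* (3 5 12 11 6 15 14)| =|(15)(0 14 12 13 11 6 2 3 5)| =9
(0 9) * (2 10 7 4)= (0 9)(2 10 7 4)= [9, 1, 10, 3, 2, 5, 6, 4, 8, 0, 7]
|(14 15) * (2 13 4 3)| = |(2 13 4 3)(14 15)| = 4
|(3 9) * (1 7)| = 2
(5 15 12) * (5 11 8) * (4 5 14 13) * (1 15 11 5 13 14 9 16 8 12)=(1 15)(4 13)(5 11 12)(8 9 16)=[0, 15, 2, 3, 13, 11, 6, 7, 9, 16, 10, 12, 5, 4, 14, 1, 8]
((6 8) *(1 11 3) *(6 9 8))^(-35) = (1 11 3)(8 9) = ((1 11 3)(8 9))^(-35)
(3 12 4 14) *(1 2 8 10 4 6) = (1 2 8 10 4 14 3 12 6) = [0, 2, 8, 12, 14, 5, 1, 7, 10, 9, 4, 11, 6, 13, 3]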